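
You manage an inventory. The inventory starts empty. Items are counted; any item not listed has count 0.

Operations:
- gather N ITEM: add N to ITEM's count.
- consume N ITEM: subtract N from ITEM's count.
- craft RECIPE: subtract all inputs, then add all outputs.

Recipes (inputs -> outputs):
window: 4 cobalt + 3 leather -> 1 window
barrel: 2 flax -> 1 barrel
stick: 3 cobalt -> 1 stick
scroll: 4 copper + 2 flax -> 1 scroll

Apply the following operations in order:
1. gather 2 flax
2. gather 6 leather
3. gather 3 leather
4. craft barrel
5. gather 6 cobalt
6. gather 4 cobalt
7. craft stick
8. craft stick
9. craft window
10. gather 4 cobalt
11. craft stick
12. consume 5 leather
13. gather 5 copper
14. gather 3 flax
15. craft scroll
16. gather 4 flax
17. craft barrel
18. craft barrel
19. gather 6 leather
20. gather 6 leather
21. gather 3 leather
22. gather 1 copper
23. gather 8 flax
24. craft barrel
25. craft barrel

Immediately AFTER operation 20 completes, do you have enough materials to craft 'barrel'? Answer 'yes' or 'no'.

Answer: no

Derivation:
After 1 (gather 2 flax): flax=2
After 2 (gather 6 leather): flax=2 leather=6
After 3 (gather 3 leather): flax=2 leather=9
After 4 (craft barrel): barrel=1 leather=9
After 5 (gather 6 cobalt): barrel=1 cobalt=6 leather=9
After 6 (gather 4 cobalt): barrel=1 cobalt=10 leather=9
After 7 (craft stick): barrel=1 cobalt=7 leather=9 stick=1
After 8 (craft stick): barrel=1 cobalt=4 leather=9 stick=2
After 9 (craft window): barrel=1 leather=6 stick=2 window=1
After 10 (gather 4 cobalt): barrel=1 cobalt=4 leather=6 stick=2 window=1
After 11 (craft stick): barrel=1 cobalt=1 leather=6 stick=3 window=1
After 12 (consume 5 leather): barrel=1 cobalt=1 leather=1 stick=3 window=1
After 13 (gather 5 copper): barrel=1 cobalt=1 copper=5 leather=1 stick=3 window=1
After 14 (gather 3 flax): barrel=1 cobalt=1 copper=5 flax=3 leather=1 stick=3 window=1
After 15 (craft scroll): barrel=1 cobalt=1 copper=1 flax=1 leather=1 scroll=1 stick=3 window=1
After 16 (gather 4 flax): barrel=1 cobalt=1 copper=1 flax=5 leather=1 scroll=1 stick=3 window=1
After 17 (craft barrel): barrel=2 cobalt=1 copper=1 flax=3 leather=1 scroll=1 stick=3 window=1
After 18 (craft barrel): barrel=3 cobalt=1 copper=1 flax=1 leather=1 scroll=1 stick=3 window=1
After 19 (gather 6 leather): barrel=3 cobalt=1 copper=1 flax=1 leather=7 scroll=1 stick=3 window=1
After 20 (gather 6 leather): barrel=3 cobalt=1 copper=1 flax=1 leather=13 scroll=1 stick=3 window=1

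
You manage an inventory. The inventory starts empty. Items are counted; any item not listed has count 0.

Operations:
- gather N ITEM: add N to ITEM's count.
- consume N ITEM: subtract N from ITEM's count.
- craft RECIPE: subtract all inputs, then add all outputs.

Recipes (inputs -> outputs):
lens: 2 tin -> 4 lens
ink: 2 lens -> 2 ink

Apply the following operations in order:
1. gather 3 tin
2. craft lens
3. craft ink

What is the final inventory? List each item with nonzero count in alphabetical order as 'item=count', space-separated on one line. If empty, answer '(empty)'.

Answer: ink=2 lens=2 tin=1

Derivation:
After 1 (gather 3 tin): tin=3
After 2 (craft lens): lens=4 tin=1
After 3 (craft ink): ink=2 lens=2 tin=1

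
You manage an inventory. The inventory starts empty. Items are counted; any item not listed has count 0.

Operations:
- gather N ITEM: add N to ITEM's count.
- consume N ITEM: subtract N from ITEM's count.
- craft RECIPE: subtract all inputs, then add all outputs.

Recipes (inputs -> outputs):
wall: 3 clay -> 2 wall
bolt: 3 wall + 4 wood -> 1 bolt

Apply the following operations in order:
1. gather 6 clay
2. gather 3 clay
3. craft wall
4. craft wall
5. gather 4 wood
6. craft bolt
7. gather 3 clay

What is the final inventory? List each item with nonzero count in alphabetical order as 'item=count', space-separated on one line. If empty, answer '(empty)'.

Answer: bolt=1 clay=6 wall=1

Derivation:
After 1 (gather 6 clay): clay=6
After 2 (gather 3 clay): clay=9
After 3 (craft wall): clay=6 wall=2
After 4 (craft wall): clay=3 wall=4
After 5 (gather 4 wood): clay=3 wall=4 wood=4
After 6 (craft bolt): bolt=1 clay=3 wall=1
After 7 (gather 3 clay): bolt=1 clay=6 wall=1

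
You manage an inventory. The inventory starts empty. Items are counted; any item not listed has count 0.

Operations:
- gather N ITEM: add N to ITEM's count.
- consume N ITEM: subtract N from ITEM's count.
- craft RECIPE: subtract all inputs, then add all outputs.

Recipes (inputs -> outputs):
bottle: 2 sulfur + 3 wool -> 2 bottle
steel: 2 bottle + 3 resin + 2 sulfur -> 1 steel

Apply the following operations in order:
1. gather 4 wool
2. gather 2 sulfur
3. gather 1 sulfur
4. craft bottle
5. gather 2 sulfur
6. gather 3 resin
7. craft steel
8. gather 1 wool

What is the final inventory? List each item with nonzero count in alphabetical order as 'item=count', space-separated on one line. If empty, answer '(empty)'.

After 1 (gather 4 wool): wool=4
After 2 (gather 2 sulfur): sulfur=2 wool=4
After 3 (gather 1 sulfur): sulfur=3 wool=4
After 4 (craft bottle): bottle=2 sulfur=1 wool=1
After 5 (gather 2 sulfur): bottle=2 sulfur=3 wool=1
After 6 (gather 3 resin): bottle=2 resin=3 sulfur=3 wool=1
After 7 (craft steel): steel=1 sulfur=1 wool=1
After 8 (gather 1 wool): steel=1 sulfur=1 wool=2

Answer: steel=1 sulfur=1 wool=2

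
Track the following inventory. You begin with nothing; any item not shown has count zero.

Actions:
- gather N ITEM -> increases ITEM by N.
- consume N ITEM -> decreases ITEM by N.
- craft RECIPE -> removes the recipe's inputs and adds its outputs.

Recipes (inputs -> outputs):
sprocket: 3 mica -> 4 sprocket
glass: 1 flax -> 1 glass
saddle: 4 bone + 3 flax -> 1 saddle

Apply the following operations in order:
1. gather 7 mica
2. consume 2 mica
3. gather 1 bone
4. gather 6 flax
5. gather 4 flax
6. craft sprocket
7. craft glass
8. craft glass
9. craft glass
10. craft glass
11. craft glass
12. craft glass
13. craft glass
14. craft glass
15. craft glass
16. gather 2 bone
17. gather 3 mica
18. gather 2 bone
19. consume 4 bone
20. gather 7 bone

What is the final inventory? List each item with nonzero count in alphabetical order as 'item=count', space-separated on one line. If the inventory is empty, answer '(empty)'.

Answer: bone=8 flax=1 glass=9 mica=5 sprocket=4

Derivation:
After 1 (gather 7 mica): mica=7
After 2 (consume 2 mica): mica=5
After 3 (gather 1 bone): bone=1 mica=5
After 4 (gather 6 flax): bone=1 flax=6 mica=5
After 5 (gather 4 flax): bone=1 flax=10 mica=5
After 6 (craft sprocket): bone=1 flax=10 mica=2 sprocket=4
After 7 (craft glass): bone=1 flax=9 glass=1 mica=2 sprocket=4
After 8 (craft glass): bone=1 flax=8 glass=2 mica=2 sprocket=4
After 9 (craft glass): bone=1 flax=7 glass=3 mica=2 sprocket=4
After 10 (craft glass): bone=1 flax=6 glass=4 mica=2 sprocket=4
After 11 (craft glass): bone=1 flax=5 glass=5 mica=2 sprocket=4
After 12 (craft glass): bone=1 flax=4 glass=6 mica=2 sprocket=4
After 13 (craft glass): bone=1 flax=3 glass=7 mica=2 sprocket=4
After 14 (craft glass): bone=1 flax=2 glass=8 mica=2 sprocket=4
After 15 (craft glass): bone=1 flax=1 glass=9 mica=2 sprocket=4
After 16 (gather 2 bone): bone=3 flax=1 glass=9 mica=2 sprocket=4
After 17 (gather 3 mica): bone=3 flax=1 glass=9 mica=5 sprocket=4
After 18 (gather 2 bone): bone=5 flax=1 glass=9 mica=5 sprocket=4
After 19 (consume 4 bone): bone=1 flax=1 glass=9 mica=5 sprocket=4
After 20 (gather 7 bone): bone=8 flax=1 glass=9 mica=5 sprocket=4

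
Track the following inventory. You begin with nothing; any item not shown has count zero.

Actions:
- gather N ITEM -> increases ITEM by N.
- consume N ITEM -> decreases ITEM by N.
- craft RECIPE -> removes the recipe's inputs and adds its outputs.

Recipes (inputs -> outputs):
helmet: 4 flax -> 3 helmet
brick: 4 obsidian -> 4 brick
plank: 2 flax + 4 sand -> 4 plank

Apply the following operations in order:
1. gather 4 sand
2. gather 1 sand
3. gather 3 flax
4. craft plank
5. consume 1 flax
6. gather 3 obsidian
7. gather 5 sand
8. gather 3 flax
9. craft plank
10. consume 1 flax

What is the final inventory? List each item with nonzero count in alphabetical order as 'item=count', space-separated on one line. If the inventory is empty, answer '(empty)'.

Answer: obsidian=3 plank=8 sand=2

Derivation:
After 1 (gather 4 sand): sand=4
After 2 (gather 1 sand): sand=5
After 3 (gather 3 flax): flax=3 sand=5
After 4 (craft plank): flax=1 plank=4 sand=1
After 5 (consume 1 flax): plank=4 sand=1
After 6 (gather 3 obsidian): obsidian=3 plank=4 sand=1
After 7 (gather 5 sand): obsidian=3 plank=4 sand=6
After 8 (gather 3 flax): flax=3 obsidian=3 plank=4 sand=6
After 9 (craft plank): flax=1 obsidian=3 plank=8 sand=2
After 10 (consume 1 flax): obsidian=3 plank=8 sand=2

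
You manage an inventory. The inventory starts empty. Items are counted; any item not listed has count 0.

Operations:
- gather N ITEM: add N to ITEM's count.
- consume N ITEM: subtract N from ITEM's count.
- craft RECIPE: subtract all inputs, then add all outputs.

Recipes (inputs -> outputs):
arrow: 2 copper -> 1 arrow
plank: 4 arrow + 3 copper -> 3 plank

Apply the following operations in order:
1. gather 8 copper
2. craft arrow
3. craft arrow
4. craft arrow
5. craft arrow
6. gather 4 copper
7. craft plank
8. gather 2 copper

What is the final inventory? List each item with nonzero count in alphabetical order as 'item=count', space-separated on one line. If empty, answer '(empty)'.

After 1 (gather 8 copper): copper=8
After 2 (craft arrow): arrow=1 copper=6
After 3 (craft arrow): arrow=2 copper=4
After 4 (craft arrow): arrow=3 copper=2
After 5 (craft arrow): arrow=4
After 6 (gather 4 copper): arrow=4 copper=4
After 7 (craft plank): copper=1 plank=3
After 8 (gather 2 copper): copper=3 plank=3

Answer: copper=3 plank=3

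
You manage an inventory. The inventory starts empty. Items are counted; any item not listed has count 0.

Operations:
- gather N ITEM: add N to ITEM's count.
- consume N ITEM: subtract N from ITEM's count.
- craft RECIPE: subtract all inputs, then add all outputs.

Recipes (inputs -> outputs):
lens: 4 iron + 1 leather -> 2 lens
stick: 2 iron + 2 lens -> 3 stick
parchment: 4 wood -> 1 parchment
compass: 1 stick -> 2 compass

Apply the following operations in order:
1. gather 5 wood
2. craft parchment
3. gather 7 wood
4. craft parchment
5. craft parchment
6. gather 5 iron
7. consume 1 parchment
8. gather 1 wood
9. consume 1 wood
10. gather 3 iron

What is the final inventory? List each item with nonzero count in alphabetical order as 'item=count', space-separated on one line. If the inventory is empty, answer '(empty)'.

Answer: iron=8 parchment=2

Derivation:
After 1 (gather 5 wood): wood=5
After 2 (craft parchment): parchment=1 wood=1
After 3 (gather 7 wood): parchment=1 wood=8
After 4 (craft parchment): parchment=2 wood=4
After 5 (craft parchment): parchment=3
After 6 (gather 5 iron): iron=5 parchment=3
After 7 (consume 1 parchment): iron=5 parchment=2
After 8 (gather 1 wood): iron=5 parchment=2 wood=1
After 9 (consume 1 wood): iron=5 parchment=2
After 10 (gather 3 iron): iron=8 parchment=2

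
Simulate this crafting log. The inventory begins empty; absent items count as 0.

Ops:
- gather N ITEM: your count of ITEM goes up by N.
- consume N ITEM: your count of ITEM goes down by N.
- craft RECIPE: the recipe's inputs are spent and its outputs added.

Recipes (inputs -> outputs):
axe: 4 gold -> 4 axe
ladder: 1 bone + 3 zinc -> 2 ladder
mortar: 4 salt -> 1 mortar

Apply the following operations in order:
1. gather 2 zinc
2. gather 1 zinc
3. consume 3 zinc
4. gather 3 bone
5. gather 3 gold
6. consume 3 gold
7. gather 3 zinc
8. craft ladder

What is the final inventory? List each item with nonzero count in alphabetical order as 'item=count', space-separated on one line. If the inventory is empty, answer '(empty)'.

After 1 (gather 2 zinc): zinc=2
After 2 (gather 1 zinc): zinc=3
After 3 (consume 3 zinc): (empty)
After 4 (gather 3 bone): bone=3
After 5 (gather 3 gold): bone=3 gold=3
After 6 (consume 3 gold): bone=3
After 7 (gather 3 zinc): bone=3 zinc=3
After 8 (craft ladder): bone=2 ladder=2

Answer: bone=2 ladder=2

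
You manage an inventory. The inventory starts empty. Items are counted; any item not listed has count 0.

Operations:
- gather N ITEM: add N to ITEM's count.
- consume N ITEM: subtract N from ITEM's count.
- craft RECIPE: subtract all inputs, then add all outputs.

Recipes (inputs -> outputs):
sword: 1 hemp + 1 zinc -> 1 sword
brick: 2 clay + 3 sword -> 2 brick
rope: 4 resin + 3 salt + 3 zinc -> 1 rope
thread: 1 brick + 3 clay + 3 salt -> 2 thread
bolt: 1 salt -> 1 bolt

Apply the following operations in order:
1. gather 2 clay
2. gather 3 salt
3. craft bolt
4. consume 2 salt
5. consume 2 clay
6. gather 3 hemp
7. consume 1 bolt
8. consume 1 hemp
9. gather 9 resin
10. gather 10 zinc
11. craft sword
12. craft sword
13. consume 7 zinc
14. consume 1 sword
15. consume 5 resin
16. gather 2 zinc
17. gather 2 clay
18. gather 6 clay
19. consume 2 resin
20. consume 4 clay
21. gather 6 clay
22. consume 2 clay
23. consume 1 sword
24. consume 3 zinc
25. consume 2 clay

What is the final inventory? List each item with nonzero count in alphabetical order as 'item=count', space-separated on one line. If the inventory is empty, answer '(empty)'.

Answer: clay=6 resin=2

Derivation:
After 1 (gather 2 clay): clay=2
After 2 (gather 3 salt): clay=2 salt=3
After 3 (craft bolt): bolt=1 clay=2 salt=2
After 4 (consume 2 salt): bolt=1 clay=2
After 5 (consume 2 clay): bolt=1
After 6 (gather 3 hemp): bolt=1 hemp=3
After 7 (consume 1 bolt): hemp=3
After 8 (consume 1 hemp): hemp=2
After 9 (gather 9 resin): hemp=2 resin=9
After 10 (gather 10 zinc): hemp=2 resin=9 zinc=10
After 11 (craft sword): hemp=1 resin=9 sword=1 zinc=9
After 12 (craft sword): resin=9 sword=2 zinc=8
After 13 (consume 7 zinc): resin=9 sword=2 zinc=1
After 14 (consume 1 sword): resin=9 sword=1 zinc=1
After 15 (consume 5 resin): resin=4 sword=1 zinc=1
After 16 (gather 2 zinc): resin=4 sword=1 zinc=3
After 17 (gather 2 clay): clay=2 resin=4 sword=1 zinc=3
After 18 (gather 6 clay): clay=8 resin=4 sword=1 zinc=3
After 19 (consume 2 resin): clay=8 resin=2 sword=1 zinc=3
After 20 (consume 4 clay): clay=4 resin=2 sword=1 zinc=3
After 21 (gather 6 clay): clay=10 resin=2 sword=1 zinc=3
After 22 (consume 2 clay): clay=8 resin=2 sword=1 zinc=3
After 23 (consume 1 sword): clay=8 resin=2 zinc=3
After 24 (consume 3 zinc): clay=8 resin=2
After 25 (consume 2 clay): clay=6 resin=2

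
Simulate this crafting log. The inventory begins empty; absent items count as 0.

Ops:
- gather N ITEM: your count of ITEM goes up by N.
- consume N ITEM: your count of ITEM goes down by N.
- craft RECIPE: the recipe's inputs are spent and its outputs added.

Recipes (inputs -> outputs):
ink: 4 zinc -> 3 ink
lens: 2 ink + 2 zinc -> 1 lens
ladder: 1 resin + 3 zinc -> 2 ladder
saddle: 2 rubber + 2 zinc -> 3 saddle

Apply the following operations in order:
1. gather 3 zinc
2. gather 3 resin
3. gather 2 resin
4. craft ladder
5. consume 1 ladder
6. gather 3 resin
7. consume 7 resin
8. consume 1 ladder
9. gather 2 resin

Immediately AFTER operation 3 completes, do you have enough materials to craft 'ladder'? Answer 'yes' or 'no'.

Answer: yes

Derivation:
After 1 (gather 3 zinc): zinc=3
After 2 (gather 3 resin): resin=3 zinc=3
After 3 (gather 2 resin): resin=5 zinc=3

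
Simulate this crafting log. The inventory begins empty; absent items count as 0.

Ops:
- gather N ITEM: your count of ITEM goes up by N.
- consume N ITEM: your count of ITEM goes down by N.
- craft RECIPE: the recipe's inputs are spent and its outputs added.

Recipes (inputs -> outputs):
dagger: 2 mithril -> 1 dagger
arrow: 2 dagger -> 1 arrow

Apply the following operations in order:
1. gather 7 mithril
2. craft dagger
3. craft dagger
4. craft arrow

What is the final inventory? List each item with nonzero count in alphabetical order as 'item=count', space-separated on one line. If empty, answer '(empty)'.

Answer: arrow=1 mithril=3

Derivation:
After 1 (gather 7 mithril): mithril=7
After 2 (craft dagger): dagger=1 mithril=5
After 3 (craft dagger): dagger=2 mithril=3
After 4 (craft arrow): arrow=1 mithril=3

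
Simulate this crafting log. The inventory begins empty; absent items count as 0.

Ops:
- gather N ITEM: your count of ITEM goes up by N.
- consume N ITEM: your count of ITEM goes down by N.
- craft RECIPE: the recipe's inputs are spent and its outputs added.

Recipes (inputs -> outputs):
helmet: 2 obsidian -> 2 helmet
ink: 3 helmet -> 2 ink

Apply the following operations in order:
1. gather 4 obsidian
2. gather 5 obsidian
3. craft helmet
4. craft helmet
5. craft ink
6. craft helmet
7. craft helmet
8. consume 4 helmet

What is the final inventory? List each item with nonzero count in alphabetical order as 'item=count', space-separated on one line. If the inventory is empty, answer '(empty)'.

After 1 (gather 4 obsidian): obsidian=4
After 2 (gather 5 obsidian): obsidian=9
After 3 (craft helmet): helmet=2 obsidian=7
After 4 (craft helmet): helmet=4 obsidian=5
After 5 (craft ink): helmet=1 ink=2 obsidian=5
After 6 (craft helmet): helmet=3 ink=2 obsidian=3
After 7 (craft helmet): helmet=5 ink=2 obsidian=1
After 8 (consume 4 helmet): helmet=1 ink=2 obsidian=1

Answer: helmet=1 ink=2 obsidian=1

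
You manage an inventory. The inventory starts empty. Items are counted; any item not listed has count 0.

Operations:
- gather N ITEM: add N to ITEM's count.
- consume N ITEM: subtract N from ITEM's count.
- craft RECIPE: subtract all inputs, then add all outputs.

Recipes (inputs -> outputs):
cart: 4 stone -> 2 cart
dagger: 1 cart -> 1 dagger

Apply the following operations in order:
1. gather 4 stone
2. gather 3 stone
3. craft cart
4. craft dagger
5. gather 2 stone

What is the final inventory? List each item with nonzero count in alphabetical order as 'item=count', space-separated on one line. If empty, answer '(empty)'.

After 1 (gather 4 stone): stone=4
After 2 (gather 3 stone): stone=7
After 3 (craft cart): cart=2 stone=3
After 4 (craft dagger): cart=1 dagger=1 stone=3
After 5 (gather 2 stone): cart=1 dagger=1 stone=5

Answer: cart=1 dagger=1 stone=5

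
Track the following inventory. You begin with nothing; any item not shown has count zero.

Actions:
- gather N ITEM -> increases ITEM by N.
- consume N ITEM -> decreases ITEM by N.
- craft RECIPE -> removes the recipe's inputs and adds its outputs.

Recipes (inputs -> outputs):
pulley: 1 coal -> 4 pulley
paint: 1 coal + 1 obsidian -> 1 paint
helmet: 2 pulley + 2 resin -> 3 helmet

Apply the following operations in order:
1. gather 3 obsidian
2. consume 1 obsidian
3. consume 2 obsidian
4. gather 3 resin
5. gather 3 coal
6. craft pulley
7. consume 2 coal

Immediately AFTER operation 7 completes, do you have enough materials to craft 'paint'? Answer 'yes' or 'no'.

Answer: no

Derivation:
After 1 (gather 3 obsidian): obsidian=3
After 2 (consume 1 obsidian): obsidian=2
After 3 (consume 2 obsidian): (empty)
After 4 (gather 3 resin): resin=3
After 5 (gather 3 coal): coal=3 resin=3
After 6 (craft pulley): coal=2 pulley=4 resin=3
After 7 (consume 2 coal): pulley=4 resin=3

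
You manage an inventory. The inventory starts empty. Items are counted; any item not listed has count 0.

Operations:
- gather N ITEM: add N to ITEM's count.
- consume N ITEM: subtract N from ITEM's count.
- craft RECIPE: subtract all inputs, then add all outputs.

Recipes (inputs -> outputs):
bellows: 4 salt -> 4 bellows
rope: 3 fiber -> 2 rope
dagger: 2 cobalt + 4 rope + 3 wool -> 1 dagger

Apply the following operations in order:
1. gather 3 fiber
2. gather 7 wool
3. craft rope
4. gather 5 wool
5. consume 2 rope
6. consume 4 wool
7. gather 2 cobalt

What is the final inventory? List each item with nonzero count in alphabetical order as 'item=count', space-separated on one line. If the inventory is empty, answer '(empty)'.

After 1 (gather 3 fiber): fiber=3
After 2 (gather 7 wool): fiber=3 wool=7
After 3 (craft rope): rope=2 wool=7
After 4 (gather 5 wool): rope=2 wool=12
After 5 (consume 2 rope): wool=12
After 6 (consume 4 wool): wool=8
After 7 (gather 2 cobalt): cobalt=2 wool=8

Answer: cobalt=2 wool=8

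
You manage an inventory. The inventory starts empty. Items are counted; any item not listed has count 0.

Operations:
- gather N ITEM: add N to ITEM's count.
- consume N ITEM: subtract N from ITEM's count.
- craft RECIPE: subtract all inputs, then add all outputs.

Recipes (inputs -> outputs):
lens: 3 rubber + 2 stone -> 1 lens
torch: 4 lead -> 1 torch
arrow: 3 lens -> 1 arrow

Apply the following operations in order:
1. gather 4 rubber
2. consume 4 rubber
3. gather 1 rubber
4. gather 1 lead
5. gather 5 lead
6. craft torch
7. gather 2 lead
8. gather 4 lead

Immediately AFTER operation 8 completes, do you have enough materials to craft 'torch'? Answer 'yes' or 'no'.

Answer: yes

Derivation:
After 1 (gather 4 rubber): rubber=4
After 2 (consume 4 rubber): (empty)
After 3 (gather 1 rubber): rubber=1
After 4 (gather 1 lead): lead=1 rubber=1
After 5 (gather 5 lead): lead=6 rubber=1
After 6 (craft torch): lead=2 rubber=1 torch=1
After 7 (gather 2 lead): lead=4 rubber=1 torch=1
After 8 (gather 4 lead): lead=8 rubber=1 torch=1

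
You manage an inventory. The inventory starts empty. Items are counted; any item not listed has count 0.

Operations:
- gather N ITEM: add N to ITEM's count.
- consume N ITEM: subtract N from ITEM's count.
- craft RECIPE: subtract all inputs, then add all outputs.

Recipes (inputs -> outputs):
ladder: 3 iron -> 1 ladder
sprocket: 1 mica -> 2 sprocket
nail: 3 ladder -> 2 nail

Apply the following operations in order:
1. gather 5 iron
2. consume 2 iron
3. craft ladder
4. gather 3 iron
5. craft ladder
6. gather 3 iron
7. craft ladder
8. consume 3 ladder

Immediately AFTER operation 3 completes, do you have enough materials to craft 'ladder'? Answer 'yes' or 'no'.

Answer: no

Derivation:
After 1 (gather 5 iron): iron=5
After 2 (consume 2 iron): iron=3
After 3 (craft ladder): ladder=1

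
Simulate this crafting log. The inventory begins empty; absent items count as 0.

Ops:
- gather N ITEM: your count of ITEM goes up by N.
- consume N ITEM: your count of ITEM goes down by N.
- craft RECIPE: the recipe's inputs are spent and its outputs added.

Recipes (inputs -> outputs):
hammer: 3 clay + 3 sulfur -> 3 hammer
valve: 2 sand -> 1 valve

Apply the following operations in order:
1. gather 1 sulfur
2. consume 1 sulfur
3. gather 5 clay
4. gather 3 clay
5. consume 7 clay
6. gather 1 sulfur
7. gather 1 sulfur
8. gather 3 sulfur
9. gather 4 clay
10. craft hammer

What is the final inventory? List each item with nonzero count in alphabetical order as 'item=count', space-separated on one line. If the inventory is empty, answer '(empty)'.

Answer: clay=2 hammer=3 sulfur=2

Derivation:
After 1 (gather 1 sulfur): sulfur=1
After 2 (consume 1 sulfur): (empty)
After 3 (gather 5 clay): clay=5
After 4 (gather 3 clay): clay=8
After 5 (consume 7 clay): clay=1
After 6 (gather 1 sulfur): clay=1 sulfur=1
After 7 (gather 1 sulfur): clay=1 sulfur=2
After 8 (gather 3 sulfur): clay=1 sulfur=5
After 9 (gather 4 clay): clay=5 sulfur=5
After 10 (craft hammer): clay=2 hammer=3 sulfur=2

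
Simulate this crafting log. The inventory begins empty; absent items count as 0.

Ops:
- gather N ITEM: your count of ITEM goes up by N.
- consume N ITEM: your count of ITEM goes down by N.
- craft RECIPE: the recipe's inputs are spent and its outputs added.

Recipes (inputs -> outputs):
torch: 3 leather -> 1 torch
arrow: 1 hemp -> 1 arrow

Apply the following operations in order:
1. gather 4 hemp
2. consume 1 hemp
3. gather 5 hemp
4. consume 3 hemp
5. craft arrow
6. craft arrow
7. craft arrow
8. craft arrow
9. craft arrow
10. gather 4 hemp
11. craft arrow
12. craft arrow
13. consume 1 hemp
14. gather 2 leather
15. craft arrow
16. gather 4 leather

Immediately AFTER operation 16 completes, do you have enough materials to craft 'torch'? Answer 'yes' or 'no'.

Answer: yes

Derivation:
After 1 (gather 4 hemp): hemp=4
After 2 (consume 1 hemp): hemp=3
After 3 (gather 5 hemp): hemp=8
After 4 (consume 3 hemp): hemp=5
After 5 (craft arrow): arrow=1 hemp=4
After 6 (craft arrow): arrow=2 hemp=3
After 7 (craft arrow): arrow=3 hemp=2
After 8 (craft arrow): arrow=4 hemp=1
After 9 (craft arrow): arrow=5
After 10 (gather 4 hemp): arrow=5 hemp=4
After 11 (craft arrow): arrow=6 hemp=3
After 12 (craft arrow): arrow=7 hemp=2
After 13 (consume 1 hemp): arrow=7 hemp=1
After 14 (gather 2 leather): arrow=7 hemp=1 leather=2
After 15 (craft arrow): arrow=8 leather=2
After 16 (gather 4 leather): arrow=8 leather=6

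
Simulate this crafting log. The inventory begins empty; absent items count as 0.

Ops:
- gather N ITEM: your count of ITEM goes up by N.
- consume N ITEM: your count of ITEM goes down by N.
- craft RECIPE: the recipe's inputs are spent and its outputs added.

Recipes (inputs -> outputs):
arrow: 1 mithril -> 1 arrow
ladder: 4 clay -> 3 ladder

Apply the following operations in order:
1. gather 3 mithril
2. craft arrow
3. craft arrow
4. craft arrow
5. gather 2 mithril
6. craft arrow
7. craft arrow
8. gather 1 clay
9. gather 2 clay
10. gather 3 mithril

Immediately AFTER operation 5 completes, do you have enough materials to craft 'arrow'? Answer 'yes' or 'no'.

After 1 (gather 3 mithril): mithril=3
After 2 (craft arrow): arrow=1 mithril=2
After 3 (craft arrow): arrow=2 mithril=1
After 4 (craft arrow): arrow=3
After 5 (gather 2 mithril): arrow=3 mithril=2

Answer: yes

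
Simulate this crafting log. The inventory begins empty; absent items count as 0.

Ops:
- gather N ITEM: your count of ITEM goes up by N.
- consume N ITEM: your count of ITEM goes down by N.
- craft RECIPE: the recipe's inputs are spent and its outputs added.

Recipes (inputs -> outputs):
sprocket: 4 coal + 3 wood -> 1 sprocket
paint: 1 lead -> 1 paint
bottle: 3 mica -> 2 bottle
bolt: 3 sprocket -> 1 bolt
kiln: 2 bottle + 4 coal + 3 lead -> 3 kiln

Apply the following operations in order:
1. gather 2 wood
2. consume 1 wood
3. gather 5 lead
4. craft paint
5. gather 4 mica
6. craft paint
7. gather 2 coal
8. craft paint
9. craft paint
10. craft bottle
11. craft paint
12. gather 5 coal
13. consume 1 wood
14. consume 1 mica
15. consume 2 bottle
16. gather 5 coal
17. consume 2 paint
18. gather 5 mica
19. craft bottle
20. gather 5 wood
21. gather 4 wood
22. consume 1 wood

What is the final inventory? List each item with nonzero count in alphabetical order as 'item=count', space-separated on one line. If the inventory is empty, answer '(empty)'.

After 1 (gather 2 wood): wood=2
After 2 (consume 1 wood): wood=1
After 3 (gather 5 lead): lead=5 wood=1
After 4 (craft paint): lead=4 paint=1 wood=1
After 5 (gather 4 mica): lead=4 mica=4 paint=1 wood=1
After 6 (craft paint): lead=3 mica=4 paint=2 wood=1
After 7 (gather 2 coal): coal=2 lead=3 mica=4 paint=2 wood=1
After 8 (craft paint): coal=2 lead=2 mica=4 paint=3 wood=1
After 9 (craft paint): coal=2 lead=1 mica=4 paint=4 wood=1
After 10 (craft bottle): bottle=2 coal=2 lead=1 mica=1 paint=4 wood=1
After 11 (craft paint): bottle=2 coal=2 mica=1 paint=5 wood=1
After 12 (gather 5 coal): bottle=2 coal=7 mica=1 paint=5 wood=1
After 13 (consume 1 wood): bottle=2 coal=7 mica=1 paint=5
After 14 (consume 1 mica): bottle=2 coal=7 paint=5
After 15 (consume 2 bottle): coal=7 paint=5
After 16 (gather 5 coal): coal=12 paint=5
After 17 (consume 2 paint): coal=12 paint=3
After 18 (gather 5 mica): coal=12 mica=5 paint=3
After 19 (craft bottle): bottle=2 coal=12 mica=2 paint=3
After 20 (gather 5 wood): bottle=2 coal=12 mica=2 paint=3 wood=5
After 21 (gather 4 wood): bottle=2 coal=12 mica=2 paint=3 wood=9
After 22 (consume 1 wood): bottle=2 coal=12 mica=2 paint=3 wood=8

Answer: bottle=2 coal=12 mica=2 paint=3 wood=8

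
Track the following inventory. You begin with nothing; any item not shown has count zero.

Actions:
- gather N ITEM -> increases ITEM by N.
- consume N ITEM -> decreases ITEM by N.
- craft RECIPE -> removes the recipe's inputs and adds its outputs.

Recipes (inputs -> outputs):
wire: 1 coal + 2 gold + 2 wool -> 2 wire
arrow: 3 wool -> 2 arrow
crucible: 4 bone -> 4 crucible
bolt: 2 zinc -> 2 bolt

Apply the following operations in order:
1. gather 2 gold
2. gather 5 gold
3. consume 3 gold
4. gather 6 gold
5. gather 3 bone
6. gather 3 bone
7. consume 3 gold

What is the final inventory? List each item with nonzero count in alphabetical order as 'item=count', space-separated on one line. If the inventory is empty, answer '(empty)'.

After 1 (gather 2 gold): gold=2
After 2 (gather 5 gold): gold=7
After 3 (consume 3 gold): gold=4
After 4 (gather 6 gold): gold=10
After 5 (gather 3 bone): bone=3 gold=10
After 6 (gather 3 bone): bone=6 gold=10
After 7 (consume 3 gold): bone=6 gold=7

Answer: bone=6 gold=7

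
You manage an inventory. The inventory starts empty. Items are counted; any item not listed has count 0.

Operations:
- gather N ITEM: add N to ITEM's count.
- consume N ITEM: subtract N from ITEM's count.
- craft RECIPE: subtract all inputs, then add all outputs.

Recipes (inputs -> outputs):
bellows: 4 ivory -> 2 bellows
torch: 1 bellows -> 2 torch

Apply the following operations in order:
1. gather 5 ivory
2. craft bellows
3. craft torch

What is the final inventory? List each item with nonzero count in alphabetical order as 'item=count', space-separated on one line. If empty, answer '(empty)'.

After 1 (gather 5 ivory): ivory=5
After 2 (craft bellows): bellows=2 ivory=1
After 3 (craft torch): bellows=1 ivory=1 torch=2

Answer: bellows=1 ivory=1 torch=2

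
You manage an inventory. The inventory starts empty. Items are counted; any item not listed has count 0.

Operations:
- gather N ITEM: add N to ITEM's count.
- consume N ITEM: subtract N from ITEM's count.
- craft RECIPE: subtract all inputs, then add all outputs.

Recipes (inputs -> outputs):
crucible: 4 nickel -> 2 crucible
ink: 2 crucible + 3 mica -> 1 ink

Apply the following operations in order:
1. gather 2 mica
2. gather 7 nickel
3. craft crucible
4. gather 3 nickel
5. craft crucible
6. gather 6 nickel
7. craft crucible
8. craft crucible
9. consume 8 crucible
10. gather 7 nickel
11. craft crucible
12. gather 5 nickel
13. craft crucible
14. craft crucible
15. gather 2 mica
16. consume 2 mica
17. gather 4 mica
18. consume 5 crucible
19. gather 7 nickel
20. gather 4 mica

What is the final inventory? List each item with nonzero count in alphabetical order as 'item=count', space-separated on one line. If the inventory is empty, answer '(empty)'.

After 1 (gather 2 mica): mica=2
After 2 (gather 7 nickel): mica=2 nickel=7
After 3 (craft crucible): crucible=2 mica=2 nickel=3
After 4 (gather 3 nickel): crucible=2 mica=2 nickel=6
After 5 (craft crucible): crucible=4 mica=2 nickel=2
After 6 (gather 6 nickel): crucible=4 mica=2 nickel=8
After 7 (craft crucible): crucible=6 mica=2 nickel=4
After 8 (craft crucible): crucible=8 mica=2
After 9 (consume 8 crucible): mica=2
After 10 (gather 7 nickel): mica=2 nickel=7
After 11 (craft crucible): crucible=2 mica=2 nickel=3
After 12 (gather 5 nickel): crucible=2 mica=2 nickel=8
After 13 (craft crucible): crucible=4 mica=2 nickel=4
After 14 (craft crucible): crucible=6 mica=2
After 15 (gather 2 mica): crucible=6 mica=4
After 16 (consume 2 mica): crucible=6 mica=2
After 17 (gather 4 mica): crucible=6 mica=6
After 18 (consume 5 crucible): crucible=1 mica=6
After 19 (gather 7 nickel): crucible=1 mica=6 nickel=7
After 20 (gather 4 mica): crucible=1 mica=10 nickel=7

Answer: crucible=1 mica=10 nickel=7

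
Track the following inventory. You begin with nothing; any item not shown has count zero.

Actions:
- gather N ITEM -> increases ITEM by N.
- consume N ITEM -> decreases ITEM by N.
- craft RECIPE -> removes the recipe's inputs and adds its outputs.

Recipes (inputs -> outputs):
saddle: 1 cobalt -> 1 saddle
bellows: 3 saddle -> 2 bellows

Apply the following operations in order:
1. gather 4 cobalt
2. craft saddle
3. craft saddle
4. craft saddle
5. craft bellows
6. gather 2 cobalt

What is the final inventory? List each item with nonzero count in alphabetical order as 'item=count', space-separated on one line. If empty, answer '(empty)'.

Answer: bellows=2 cobalt=3

Derivation:
After 1 (gather 4 cobalt): cobalt=4
After 2 (craft saddle): cobalt=3 saddle=1
After 3 (craft saddle): cobalt=2 saddle=2
After 4 (craft saddle): cobalt=1 saddle=3
After 5 (craft bellows): bellows=2 cobalt=1
After 6 (gather 2 cobalt): bellows=2 cobalt=3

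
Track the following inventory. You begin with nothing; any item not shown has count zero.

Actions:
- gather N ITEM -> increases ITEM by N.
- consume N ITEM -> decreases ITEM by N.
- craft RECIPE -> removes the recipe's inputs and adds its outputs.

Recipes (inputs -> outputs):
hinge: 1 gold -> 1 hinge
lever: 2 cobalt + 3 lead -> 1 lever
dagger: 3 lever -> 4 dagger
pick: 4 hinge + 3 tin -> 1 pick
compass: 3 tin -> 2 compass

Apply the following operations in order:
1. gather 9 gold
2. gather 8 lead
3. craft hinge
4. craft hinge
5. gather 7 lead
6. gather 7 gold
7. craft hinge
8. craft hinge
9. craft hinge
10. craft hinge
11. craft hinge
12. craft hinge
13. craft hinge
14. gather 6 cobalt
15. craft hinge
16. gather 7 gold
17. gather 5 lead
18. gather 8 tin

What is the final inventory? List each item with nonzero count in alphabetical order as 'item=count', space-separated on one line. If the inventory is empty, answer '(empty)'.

After 1 (gather 9 gold): gold=9
After 2 (gather 8 lead): gold=9 lead=8
After 3 (craft hinge): gold=8 hinge=1 lead=8
After 4 (craft hinge): gold=7 hinge=2 lead=8
After 5 (gather 7 lead): gold=7 hinge=2 lead=15
After 6 (gather 7 gold): gold=14 hinge=2 lead=15
After 7 (craft hinge): gold=13 hinge=3 lead=15
After 8 (craft hinge): gold=12 hinge=4 lead=15
After 9 (craft hinge): gold=11 hinge=5 lead=15
After 10 (craft hinge): gold=10 hinge=6 lead=15
After 11 (craft hinge): gold=9 hinge=7 lead=15
After 12 (craft hinge): gold=8 hinge=8 lead=15
After 13 (craft hinge): gold=7 hinge=9 lead=15
After 14 (gather 6 cobalt): cobalt=6 gold=7 hinge=9 lead=15
After 15 (craft hinge): cobalt=6 gold=6 hinge=10 lead=15
After 16 (gather 7 gold): cobalt=6 gold=13 hinge=10 lead=15
After 17 (gather 5 lead): cobalt=6 gold=13 hinge=10 lead=20
After 18 (gather 8 tin): cobalt=6 gold=13 hinge=10 lead=20 tin=8

Answer: cobalt=6 gold=13 hinge=10 lead=20 tin=8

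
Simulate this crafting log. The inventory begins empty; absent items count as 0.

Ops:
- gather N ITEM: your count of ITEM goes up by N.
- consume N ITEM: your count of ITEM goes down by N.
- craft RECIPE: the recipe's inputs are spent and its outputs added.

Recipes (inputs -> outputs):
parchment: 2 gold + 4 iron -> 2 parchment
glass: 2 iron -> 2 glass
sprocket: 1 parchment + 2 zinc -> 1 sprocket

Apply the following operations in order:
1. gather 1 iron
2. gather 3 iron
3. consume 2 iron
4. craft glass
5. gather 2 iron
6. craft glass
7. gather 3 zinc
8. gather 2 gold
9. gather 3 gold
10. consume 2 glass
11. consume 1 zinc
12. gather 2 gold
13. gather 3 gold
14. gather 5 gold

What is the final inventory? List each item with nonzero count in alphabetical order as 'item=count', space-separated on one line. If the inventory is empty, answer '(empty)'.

After 1 (gather 1 iron): iron=1
After 2 (gather 3 iron): iron=4
After 3 (consume 2 iron): iron=2
After 4 (craft glass): glass=2
After 5 (gather 2 iron): glass=2 iron=2
After 6 (craft glass): glass=4
After 7 (gather 3 zinc): glass=4 zinc=3
After 8 (gather 2 gold): glass=4 gold=2 zinc=3
After 9 (gather 3 gold): glass=4 gold=5 zinc=3
After 10 (consume 2 glass): glass=2 gold=5 zinc=3
After 11 (consume 1 zinc): glass=2 gold=5 zinc=2
After 12 (gather 2 gold): glass=2 gold=7 zinc=2
After 13 (gather 3 gold): glass=2 gold=10 zinc=2
After 14 (gather 5 gold): glass=2 gold=15 zinc=2

Answer: glass=2 gold=15 zinc=2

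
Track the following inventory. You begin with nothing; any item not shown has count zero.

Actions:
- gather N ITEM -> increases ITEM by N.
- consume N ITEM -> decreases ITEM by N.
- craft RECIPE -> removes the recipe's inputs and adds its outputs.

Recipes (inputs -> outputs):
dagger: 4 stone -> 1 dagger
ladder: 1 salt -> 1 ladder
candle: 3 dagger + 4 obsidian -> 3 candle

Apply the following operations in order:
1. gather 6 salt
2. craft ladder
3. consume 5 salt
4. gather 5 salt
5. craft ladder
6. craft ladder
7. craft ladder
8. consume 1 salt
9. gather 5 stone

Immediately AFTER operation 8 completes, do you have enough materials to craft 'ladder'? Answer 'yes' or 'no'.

After 1 (gather 6 salt): salt=6
After 2 (craft ladder): ladder=1 salt=5
After 3 (consume 5 salt): ladder=1
After 4 (gather 5 salt): ladder=1 salt=5
After 5 (craft ladder): ladder=2 salt=4
After 6 (craft ladder): ladder=3 salt=3
After 7 (craft ladder): ladder=4 salt=2
After 8 (consume 1 salt): ladder=4 salt=1

Answer: yes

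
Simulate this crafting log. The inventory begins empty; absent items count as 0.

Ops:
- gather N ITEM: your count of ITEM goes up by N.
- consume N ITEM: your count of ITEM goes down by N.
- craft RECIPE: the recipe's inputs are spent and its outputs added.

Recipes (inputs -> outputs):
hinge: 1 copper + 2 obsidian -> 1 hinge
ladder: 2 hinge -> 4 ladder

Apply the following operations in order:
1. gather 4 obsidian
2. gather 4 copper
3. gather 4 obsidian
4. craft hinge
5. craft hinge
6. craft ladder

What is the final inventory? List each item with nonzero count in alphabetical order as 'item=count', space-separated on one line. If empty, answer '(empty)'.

Answer: copper=2 ladder=4 obsidian=4

Derivation:
After 1 (gather 4 obsidian): obsidian=4
After 2 (gather 4 copper): copper=4 obsidian=4
After 3 (gather 4 obsidian): copper=4 obsidian=8
After 4 (craft hinge): copper=3 hinge=1 obsidian=6
After 5 (craft hinge): copper=2 hinge=2 obsidian=4
After 6 (craft ladder): copper=2 ladder=4 obsidian=4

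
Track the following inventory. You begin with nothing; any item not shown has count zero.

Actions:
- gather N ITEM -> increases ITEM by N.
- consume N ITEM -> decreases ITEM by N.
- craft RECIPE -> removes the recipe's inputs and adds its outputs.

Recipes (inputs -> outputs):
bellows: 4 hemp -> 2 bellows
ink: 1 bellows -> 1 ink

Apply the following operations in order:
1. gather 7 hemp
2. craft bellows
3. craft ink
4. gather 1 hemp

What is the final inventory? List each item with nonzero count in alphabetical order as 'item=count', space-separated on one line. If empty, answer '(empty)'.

After 1 (gather 7 hemp): hemp=7
After 2 (craft bellows): bellows=2 hemp=3
After 3 (craft ink): bellows=1 hemp=3 ink=1
After 4 (gather 1 hemp): bellows=1 hemp=4 ink=1

Answer: bellows=1 hemp=4 ink=1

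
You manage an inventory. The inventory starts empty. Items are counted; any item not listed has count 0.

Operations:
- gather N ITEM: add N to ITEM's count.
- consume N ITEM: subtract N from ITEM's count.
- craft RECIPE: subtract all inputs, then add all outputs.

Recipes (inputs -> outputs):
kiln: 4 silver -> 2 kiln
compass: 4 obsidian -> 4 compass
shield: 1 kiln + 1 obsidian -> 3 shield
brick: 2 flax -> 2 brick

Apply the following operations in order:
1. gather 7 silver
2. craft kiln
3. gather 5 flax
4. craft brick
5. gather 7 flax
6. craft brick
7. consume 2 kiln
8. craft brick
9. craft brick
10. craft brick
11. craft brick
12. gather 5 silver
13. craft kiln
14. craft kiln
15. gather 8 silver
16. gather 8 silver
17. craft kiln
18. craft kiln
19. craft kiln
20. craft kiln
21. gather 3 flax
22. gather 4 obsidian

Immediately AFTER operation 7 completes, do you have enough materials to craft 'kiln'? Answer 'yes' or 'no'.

Answer: no

Derivation:
After 1 (gather 7 silver): silver=7
After 2 (craft kiln): kiln=2 silver=3
After 3 (gather 5 flax): flax=5 kiln=2 silver=3
After 4 (craft brick): brick=2 flax=3 kiln=2 silver=3
After 5 (gather 7 flax): brick=2 flax=10 kiln=2 silver=3
After 6 (craft brick): brick=4 flax=8 kiln=2 silver=3
After 7 (consume 2 kiln): brick=4 flax=8 silver=3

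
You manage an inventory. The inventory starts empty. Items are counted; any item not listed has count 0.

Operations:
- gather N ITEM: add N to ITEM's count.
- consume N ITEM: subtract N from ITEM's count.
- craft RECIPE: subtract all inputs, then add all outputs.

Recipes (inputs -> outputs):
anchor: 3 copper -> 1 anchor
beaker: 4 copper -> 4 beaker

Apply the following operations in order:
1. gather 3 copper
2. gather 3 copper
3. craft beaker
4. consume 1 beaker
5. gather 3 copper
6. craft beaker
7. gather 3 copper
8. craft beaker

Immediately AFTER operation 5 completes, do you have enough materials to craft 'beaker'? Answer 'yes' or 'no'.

Answer: yes

Derivation:
After 1 (gather 3 copper): copper=3
After 2 (gather 3 copper): copper=6
After 3 (craft beaker): beaker=4 copper=2
After 4 (consume 1 beaker): beaker=3 copper=2
After 5 (gather 3 copper): beaker=3 copper=5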